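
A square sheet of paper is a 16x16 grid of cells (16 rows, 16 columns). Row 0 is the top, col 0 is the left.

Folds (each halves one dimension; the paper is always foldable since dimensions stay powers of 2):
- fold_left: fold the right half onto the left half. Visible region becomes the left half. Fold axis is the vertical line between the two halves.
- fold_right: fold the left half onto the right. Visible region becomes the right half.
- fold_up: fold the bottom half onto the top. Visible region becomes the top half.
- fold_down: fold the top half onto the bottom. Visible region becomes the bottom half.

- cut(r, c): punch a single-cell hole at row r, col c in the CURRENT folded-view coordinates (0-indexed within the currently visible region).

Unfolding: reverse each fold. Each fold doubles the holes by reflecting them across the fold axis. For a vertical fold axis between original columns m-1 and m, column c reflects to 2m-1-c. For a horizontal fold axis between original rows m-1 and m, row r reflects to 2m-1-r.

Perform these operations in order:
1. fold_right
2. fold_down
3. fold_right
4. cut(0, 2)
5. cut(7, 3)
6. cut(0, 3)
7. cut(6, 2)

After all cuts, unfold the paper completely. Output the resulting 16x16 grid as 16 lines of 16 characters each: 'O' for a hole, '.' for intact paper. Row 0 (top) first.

Op 1 fold_right: fold axis v@8; visible region now rows[0,16) x cols[8,16) = 16x8
Op 2 fold_down: fold axis h@8; visible region now rows[8,16) x cols[8,16) = 8x8
Op 3 fold_right: fold axis v@12; visible region now rows[8,16) x cols[12,16) = 8x4
Op 4 cut(0, 2): punch at orig (8,14); cuts so far [(8, 14)]; region rows[8,16) x cols[12,16) = 8x4
Op 5 cut(7, 3): punch at orig (15,15); cuts so far [(8, 14), (15, 15)]; region rows[8,16) x cols[12,16) = 8x4
Op 6 cut(0, 3): punch at orig (8,15); cuts so far [(8, 14), (8, 15), (15, 15)]; region rows[8,16) x cols[12,16) = 8x4
Op 7 cut(6, 2): punch at orig (14,14); cuts so far [(8, 14), (8, 15), (14, 14), (15, 15)]; region rows[8,16) x cols[12,16) = 8x4
Unfold 1 (reflect across v@12): 8 holes -> [(8, 8), (8, 9), (8, 14), (8, 15), (14, 9), (14, 14), (15, 8), (15, 15)]
Unfold 2 (reflect across h@8): 16 holes -> [(0, 8), (0, 15), (1, 9), (1, 14), (7, 8), (7, 9), (7, 14), (7, 15), (8, 8), (8, 9), (8, 14), (8, 15), (14, 9), (14, 14), (15, 8), (15, 15)]
Unfold 3 (reflect across v@8): 32 holes -> [(0, 0), (0, 7), (0, 8), (0, 15), (1, 1), (1, 6), (1, 9), (1, 14), (7, 0), (7, 1), (7, 6), (7, 7), (7, 8), (7, 9), (7, 14), (7, 15), (8, 0), (8, 1), (8, 6), (8, 7), (8, 8), (8, 9), (8, 14), (8, 15), (14, 1), (14, 6), (14, 9), (14, 14), (15, 0), (15, 7), (15, 8), (15, 15)]

Answer: O......OO......O
.O....O..O....O.
................
................
................
................
................
OO....OOOO....OO
OO....OOOO....OO
................
................
................
................
................
.O....O..O....O.
O......OO......O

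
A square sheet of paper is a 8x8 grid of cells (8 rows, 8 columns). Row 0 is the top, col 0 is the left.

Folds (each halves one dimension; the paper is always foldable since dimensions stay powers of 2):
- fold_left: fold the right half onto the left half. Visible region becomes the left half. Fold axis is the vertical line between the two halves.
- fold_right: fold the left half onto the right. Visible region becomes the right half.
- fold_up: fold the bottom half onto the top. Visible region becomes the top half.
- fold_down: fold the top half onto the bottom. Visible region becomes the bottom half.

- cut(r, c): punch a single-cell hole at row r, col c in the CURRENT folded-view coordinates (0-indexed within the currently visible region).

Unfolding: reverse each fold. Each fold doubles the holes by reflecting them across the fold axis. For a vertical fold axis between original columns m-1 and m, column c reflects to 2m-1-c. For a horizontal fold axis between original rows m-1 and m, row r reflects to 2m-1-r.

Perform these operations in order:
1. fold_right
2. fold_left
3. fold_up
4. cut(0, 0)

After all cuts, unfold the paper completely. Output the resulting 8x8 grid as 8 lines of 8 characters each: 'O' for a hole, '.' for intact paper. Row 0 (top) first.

Op 1 fold_right: fold axis v@4; visible region now rows[0,8) x cols[4,8) = 8x4
Op 2 fold_left: fold axis v@6; visible region now rows[0,8) x cols[4,6) = 8x2
Op 3 fold_up: fold axis h@4; visible region now rows[0,4) x cols[4,6) = 4x2
Op 4 cut(0, 0): punch at orig (0,4); cuts so far [(0, 4)]; region rows[0,4) x cols[4,6) = 4x2
Unfold 1 (reflect across h@4): 2 holes -> [(0, 4), (7, 4)]
Unfold 2 (reflect across v@6): 4 holes -> [(0, 4), (0, 7), (7, 4), (7, 7)]
Unfold 3 (reflect across v@4): 8 holes -> [(0, 0), (0, 3), (0, 4), (0, 7), (7, 0), (7, 3), (7, 4), (7, 7)]

Answer: O..OO..O
........
........
........
........
........
........
O..OO..O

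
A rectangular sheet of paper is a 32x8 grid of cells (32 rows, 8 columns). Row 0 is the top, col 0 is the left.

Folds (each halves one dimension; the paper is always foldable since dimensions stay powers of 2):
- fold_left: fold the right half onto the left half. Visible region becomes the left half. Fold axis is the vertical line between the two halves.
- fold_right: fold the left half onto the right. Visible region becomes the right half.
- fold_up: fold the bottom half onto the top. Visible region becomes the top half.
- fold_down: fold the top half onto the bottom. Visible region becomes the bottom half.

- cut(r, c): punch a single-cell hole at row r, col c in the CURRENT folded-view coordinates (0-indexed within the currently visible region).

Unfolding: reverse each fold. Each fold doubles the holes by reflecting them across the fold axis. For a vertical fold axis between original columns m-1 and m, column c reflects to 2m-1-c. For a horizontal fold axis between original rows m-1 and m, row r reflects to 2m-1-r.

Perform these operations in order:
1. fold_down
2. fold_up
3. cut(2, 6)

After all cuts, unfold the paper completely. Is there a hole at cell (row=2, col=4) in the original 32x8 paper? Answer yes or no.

Op 1 fold_down: fold axis h@16; visible region now rows[16,32) x cols[0,8) = 16x8
Op 2 fold_up: fold axis h@24; visible region now rows[16,24) x cols[0,8) = 8x8
Op 3 cut(2, 6): punch at orig (18,6); cuts so far [(18, 6)]; region rows[16,24) x cols[0,8) = 8x8
Unfold 1 (reflect across h@24): 2 holes -> [(18, 6), (29, 6)]
Unfold 2 (reflect across h@16): 4 holes -> [(2, 6), (13, 6), (18, 6), (29, 6)]
Holes: [(2, 6), (13, 6), (18, 6), (29, 6)]

Answer: no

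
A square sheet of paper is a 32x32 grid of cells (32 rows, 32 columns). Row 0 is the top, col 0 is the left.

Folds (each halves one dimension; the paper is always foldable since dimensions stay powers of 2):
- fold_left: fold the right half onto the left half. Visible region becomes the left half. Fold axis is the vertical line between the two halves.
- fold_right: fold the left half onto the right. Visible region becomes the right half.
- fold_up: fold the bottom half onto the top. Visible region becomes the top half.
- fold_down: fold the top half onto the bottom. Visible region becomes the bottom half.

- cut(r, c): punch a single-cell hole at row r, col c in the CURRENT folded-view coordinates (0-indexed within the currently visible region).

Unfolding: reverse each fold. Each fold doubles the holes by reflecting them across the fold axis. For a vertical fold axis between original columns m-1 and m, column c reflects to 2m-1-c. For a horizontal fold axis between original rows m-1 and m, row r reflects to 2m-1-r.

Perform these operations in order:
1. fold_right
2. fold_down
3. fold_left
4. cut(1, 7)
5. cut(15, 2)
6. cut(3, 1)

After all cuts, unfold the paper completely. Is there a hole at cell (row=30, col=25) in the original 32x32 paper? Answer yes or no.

Answer: no

Derivation:
Op 1 fold_right: fold axis v@16; visible region now rows[0,32) x cols[16,32) = 32x16
Op 2 fold_down: fold axis h@16; visible region now rows[16,32) x cols[16,32) = 16x16
Op 3 fold_left: fold axis v@24; visible region now rows[16,32) x cols[16,24) = 16x8
Op 4 cut(1, 7): punch at orig (17,23); cuts so far [(17, 23)]; region rows[16,32) x cols[16,24) = 16x8
Op 5 cut(15, 2): punch at orig (31,18); cuts so far [(17, 23), (31, 18)]; region rows[16,32) x cols[16,24) = 16x8
Op 6 cut(3, 1): punch at orig (19,17); cuts so far [(17, 23), (19, 17), (31, 18)]; region rows[16,32) x cols[16,24) = 16x8
Unfold 1 (reflect across v@24): 6 holes -> [(17, 23), (17, 24), (19, 17), (19, 30), (31, 18), (31, 29)]
Unfold 2 (reflect across h@16): 12 holes -> [(0, 18), (0, 29), (12, 17), (12, 30), (14, 23), (14, 24), (17, 23), (17, 24), (19, 17), (19, 30), (31, 18), (31, 29)]
Unfold 3 (reflect across v@16): 24 holes -> [(0, 2), (0, 13), (0, 18), (0, 29), (12, 1), (12, 14), (12, 17), (12, 30), (14, 7), (14, 8), (14, 23), (14, 24), (17, 7), (17, 8), (17, 23), (17, 24), (19, 1), (19, 14), (19, 17), (19, 30), (31, 2), (31, 13), (31, 18), (31, 29)]
Holes: [(0, 2), (0, 13), (0, 18), (0, 29), (12, 1), (12, 14), (12, 17), (12, 30), (14, 7), (14, 8), (14, 23), (14, 24), (17, 7), (17, 8), (17, 23), (17, 24), (19, 1), (19, 14), (19, 17), (19, 30), (31, 2), (31, 13), (31, 18), (31, 29)]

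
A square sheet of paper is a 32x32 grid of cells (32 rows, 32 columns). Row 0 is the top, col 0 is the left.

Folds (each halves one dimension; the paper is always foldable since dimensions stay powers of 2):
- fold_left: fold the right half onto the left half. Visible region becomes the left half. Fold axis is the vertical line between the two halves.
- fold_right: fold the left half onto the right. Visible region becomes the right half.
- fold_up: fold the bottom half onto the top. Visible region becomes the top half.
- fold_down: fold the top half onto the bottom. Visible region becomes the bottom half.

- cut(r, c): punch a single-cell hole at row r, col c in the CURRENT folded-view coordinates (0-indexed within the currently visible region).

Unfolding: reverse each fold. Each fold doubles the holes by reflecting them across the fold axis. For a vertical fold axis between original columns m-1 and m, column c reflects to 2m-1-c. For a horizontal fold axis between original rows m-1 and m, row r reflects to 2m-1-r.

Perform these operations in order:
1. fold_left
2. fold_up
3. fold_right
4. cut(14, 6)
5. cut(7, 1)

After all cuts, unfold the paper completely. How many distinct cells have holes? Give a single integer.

Answer: 16

Derivation:
Op 1 fold_left: fold axis v@16; visible region now rows[0,32) x cols[0,16) = 32x16
Op 2 fold_up: fold axis h@16; visible region now rows[0,16) x cols[0,16) = 16x16
Op 3 fold_right: fold axis v@8; visible region now rows[0,16) x cols[8,16) = 16x8
Op 4 cut(14, 6): punch at orig (14,14); cuts so far [(14, 14)]; region rows[0,16) x cols[8,16) = 16x8
Op 5 cut(7, 1): punch at orig (7,9); cuts so far [(7, 9), (14, 14)]; region rows[0,16) x cols[8,16) = 16x8
Unfold 1 (reflect across v@8): 4 holes -> [(7, 6), (7, 9), (14, 1), (14, 14)]
Unfold 2 (reflect across h@16): 8 holes -> [(7, 6), (7, 9), (14, 1), (14, 14), (17, 1), (17, 14), (24, 6), (24, 9)]
Unfold 3 (reflect across v@16): 16 holes -> [(7, 6), (7, 9), (7, 22), (7, 25), (14, 1), (14, 14), (14, 17), (14, 30), (17, 1), (17, 14), (17, 17), (17, 30), (24, 6), (24, 9), (24, 22), (24, 25)]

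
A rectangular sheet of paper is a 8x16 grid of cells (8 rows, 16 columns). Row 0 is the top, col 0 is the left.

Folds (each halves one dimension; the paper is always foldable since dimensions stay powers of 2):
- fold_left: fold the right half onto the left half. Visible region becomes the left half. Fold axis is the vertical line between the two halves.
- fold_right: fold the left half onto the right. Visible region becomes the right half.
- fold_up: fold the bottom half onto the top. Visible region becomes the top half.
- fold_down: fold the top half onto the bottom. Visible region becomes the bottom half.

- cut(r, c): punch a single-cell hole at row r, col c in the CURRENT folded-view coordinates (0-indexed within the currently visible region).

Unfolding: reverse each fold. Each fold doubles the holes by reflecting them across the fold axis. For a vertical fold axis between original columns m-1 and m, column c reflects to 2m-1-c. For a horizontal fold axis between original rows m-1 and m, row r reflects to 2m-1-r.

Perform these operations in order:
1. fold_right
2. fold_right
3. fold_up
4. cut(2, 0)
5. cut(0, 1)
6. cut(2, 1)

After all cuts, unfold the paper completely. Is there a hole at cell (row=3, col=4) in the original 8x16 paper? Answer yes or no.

Answer: no

Derivation:
Op 1 fold_right: fold axis v@8; visible region now rows[0,8) x cols[8,16) = 8x8
Op 2 fold_right: fold axis v@12; visible region now rows[0,8) x cols[12,16) = 8x4
Op 3 fold_up: fold axis h@4; visible region now rows[0,4) x cols[12,16) = 4x4
Op 4 cut(2, 0): punch at orig (2,12); cuts so far [(2, 12)]; region rows[0,4) x cols[12,16) = 4x4
Op 5 cut(0, 1): punch at orig (0,13); cuts so far [(0, 13), (2, 12)]; region rows[0,4) x cols[12,16) = 4x4
Op 6 cut(2, 1): punch at orig (2,13); cuts so far [(0, 13), (2, 12), (2, 13)]; region rows[0,4) x cols[12,16) = 4x4
Unfold 1 (reflect across h@4): 6 holes -> [(0, 13), (2, 12), (2, 13), (5, 12), (5, 13), (7, 13)]
Unfold 2 (reflect across v@12): 12 holes -> [(0, 10), (0, 13), (2, 10), (2, 11), (2, 12), (2, 13), (5, 10), (5, 11), (5, 12), (5, 13), (7, 10), (7, 13)]
Unfold 3 (reflect across v@8): 24 holes -> [(0, 2), (0, 5), (0, 10), (0, 13), (2, 2), (2, 3), (2, 4), (2, 5), (2, 10), (2, 11), (2, 12), (2, 13), (5, 2), (5, 3), (5, 4), (5, 5), (5, 10), (5, 11), (5, 12), (5, 13), (7, 2), (7, 5), (7, 10), (7, 13)]
Holes: [(0, 2), (0, 5), (0, 10), (0, 13), (2, 2), (2, 3), (2, 4), (2, 5), (2, 10), (2, 11), (2, 12), (2, 13), (5, 2), (5, 3), (5, 4), (5, 5), (5, 10), (5, 11), (5, 12), (5, 13), (7, 2), (7, 5), (7, 10), (7, 13)]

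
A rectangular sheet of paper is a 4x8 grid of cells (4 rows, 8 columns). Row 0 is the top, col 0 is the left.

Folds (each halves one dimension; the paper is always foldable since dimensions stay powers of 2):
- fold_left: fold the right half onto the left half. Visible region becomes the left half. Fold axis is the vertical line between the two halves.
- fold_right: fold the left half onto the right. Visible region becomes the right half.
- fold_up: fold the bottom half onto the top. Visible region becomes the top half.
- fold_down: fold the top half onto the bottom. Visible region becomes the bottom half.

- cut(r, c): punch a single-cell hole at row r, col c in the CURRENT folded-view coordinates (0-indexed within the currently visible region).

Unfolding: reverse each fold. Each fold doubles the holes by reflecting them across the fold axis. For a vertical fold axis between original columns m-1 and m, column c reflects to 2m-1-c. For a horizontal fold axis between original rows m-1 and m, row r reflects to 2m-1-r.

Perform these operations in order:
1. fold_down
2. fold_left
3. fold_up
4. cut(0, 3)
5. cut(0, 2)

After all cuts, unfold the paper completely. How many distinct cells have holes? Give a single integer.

Op 1 fold_down: fold axis h@2; visible region now rows[2,4) x cols[0,8) = 2x8
Op 2 fold_left: fold axis v@4; visible region now rows[2,4) x cols[0,4) = 2x4
Op 3 fold_up: fold axis h@3; visible region now rows[2,3) x cols[0,4) = 1x4
Op 4 cut(0, 3): punch at orig (2,3); cuts so far [(2, 3)]; region rows[2,3) x cols[0,4) = 1x4
Op 5 cut(0, 2): punch at orig (2,2); cuts so far [(2, 2), (2, 3)]; region rows[2,3) x cols[0,4) = 1x4
Unfold 1 (reflect across h@3): 4 holes -> [(2, 2), (2, 3), (3, 2), (3, 3)]
Unfold 2 (reflect across v@4): 8 holes -> [(2, 2), (2, 3), (2, 4), (2, 5), (3, 2), (3, 3), (3, 4), (3, 5)]
Unfold 3 (reflect across h@2): 16 holes -> [(0, 2), (0, 3), (0, 4), (0, 5), (1, 2), (1, 3), (1, 4), (1, 5), (2, 2), (2, 3), (2, 4), (2, 5), (3, 2), (3, 3), (3, 4), (3, 5)]

Answer: 16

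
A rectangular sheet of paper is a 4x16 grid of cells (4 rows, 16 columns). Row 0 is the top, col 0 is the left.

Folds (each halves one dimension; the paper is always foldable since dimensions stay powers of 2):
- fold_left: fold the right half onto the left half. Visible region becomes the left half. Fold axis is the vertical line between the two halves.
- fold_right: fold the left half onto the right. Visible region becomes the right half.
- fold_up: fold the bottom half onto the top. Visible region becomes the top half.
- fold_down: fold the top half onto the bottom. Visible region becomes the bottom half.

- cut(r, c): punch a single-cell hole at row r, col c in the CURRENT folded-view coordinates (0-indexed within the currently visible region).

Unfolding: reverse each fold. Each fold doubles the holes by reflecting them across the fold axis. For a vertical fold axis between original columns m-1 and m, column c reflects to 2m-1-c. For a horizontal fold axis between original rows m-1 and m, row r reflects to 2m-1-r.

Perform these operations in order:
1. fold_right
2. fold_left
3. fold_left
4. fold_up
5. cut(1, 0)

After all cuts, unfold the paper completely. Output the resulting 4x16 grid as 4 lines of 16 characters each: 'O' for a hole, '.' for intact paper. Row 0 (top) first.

Op 1 fold_right: fold axis v@8; visible region now rows[0,4) x cols[8,16) = 4x8
Op 2 fold_left: fold axis v@12; visible region now rows[0,4) x cols[8,12) = 4x4
Op 3 fold_left: fold axis v@10; visible region now rows[0,4) x cols[8,10) = 4x2
Op 4 fold_up: fold axis h@2; visible region now rows[0,2) x cols[8,10) = 2x2
Op 5 cut(1, 0): punch at orig (1,8); cuts so far [(1, 8)]; region rows[0,2) x cols[8,10) = 2x2
Unfold 1 (reflect across h@2): 2 holes -> [(1, 8), (2, 8)]
Unfold 2 (reflect across v@10): 4 holes -> [(1, 8), (1, 11), (2, 8), (2, 11)]
Unfold 3 (reflect across v@12): 8 holes -> [(1, 8), (1, 11), (1, 12), (1, 15), (2, 8), (2, 11), (2, 12), (2, 15)]
Unfold 4 (reflect across v@8): 16 holes -> [(1, 0), (1, 3), (1, 4), (1, 7), (1, 8), (1, 11), (1, 12), (1, 15), (2, 0), (2, 3), (2, 4), (2, 7), (2, 8), (2, 11), (2, 12), (2, 15)]

Answer: ................
O..OO..OO..OO..O
O..OO..OO..OO..O
................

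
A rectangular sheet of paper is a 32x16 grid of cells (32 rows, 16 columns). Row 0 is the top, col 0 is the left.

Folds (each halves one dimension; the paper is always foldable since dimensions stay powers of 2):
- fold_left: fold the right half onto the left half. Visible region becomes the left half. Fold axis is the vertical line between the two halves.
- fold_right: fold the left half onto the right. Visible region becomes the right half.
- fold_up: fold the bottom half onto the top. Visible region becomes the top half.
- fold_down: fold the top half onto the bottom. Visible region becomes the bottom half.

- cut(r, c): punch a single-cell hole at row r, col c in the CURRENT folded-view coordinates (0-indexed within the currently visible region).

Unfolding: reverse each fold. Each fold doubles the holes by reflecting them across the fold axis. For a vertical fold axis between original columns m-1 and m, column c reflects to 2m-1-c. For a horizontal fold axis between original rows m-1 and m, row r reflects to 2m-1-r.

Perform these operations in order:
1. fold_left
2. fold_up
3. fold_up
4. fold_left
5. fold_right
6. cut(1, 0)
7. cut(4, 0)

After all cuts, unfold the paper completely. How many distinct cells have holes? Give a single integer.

Op 1 fold_left: fold axis v@8; visible region now rows[0,32) x cols[0,8) = 32x8
Op 2 fold_up: fold axis h@16; visible region now rows[0,16) x cols[0,8) = 16x8
Op 3 fold_up: fold axis h@8; visible region now rows[0,8) x cols[0,8) = 8x8
Op 4 fold_left: fold axis v@4; visible region now rows[0,8) x cols[0,4) = 8x4
Op 5 fold_right: fold axis v@2; visible region now rows[0,8) x cols[2,4) = 8x2
Op 6 cut(1, 0): punch at orig (1,2); cuts so far [(1, 2)]; region rows[0,8) x cols[2,4) = 8x2
Op 7 cut(4, 0): punch at orig (4,2); cuts so far [(1, 2), (4, 2)]; region rows[0,8) x cols[2,4) = 8x2
Unfold 1 (reflect across v@2): 4 holes -> [(1, 1), (1, 2), (4, 1), (4, 2)]
Unfold 2 (reflect across v@4): 8 holes -> [(1, 1), (1, 2), (1, 5), (1, 6), (4, 1), (4, 2), (4, 5), (4, 6)]
Unfold 3 (reflect across h@8): 16 holes -> [(1, 1), (1, 2), (1, 5), (1, 6), (4, 1), (4, 2), (4, 5), (4, 6), (11, 1), (11, 2), (11, 5), (11, 6), (14, 1), (14, 2), (14, 5), (14, 6)]
Unfold 4 (reflect across h@16): 32 holes -> [(1, 1), (1, 2), (1, 5), (1, 6), (4, 1), (4, 2), (4, 5), (4, 6), (11, 1), (11, 2), (11, 5), (11, 6), (14, 1), (14, 2), (14, 5), (14, 6), (17, 1), (17, 2), (17, 5), (17, 6), (20, 1), (20, 2), (20, 5), (20, 6), (27, 1), (27, 2), (27, 5), (27, 6), (30, 1), (30, 2), (30, 5), (30, 6)]
Unfold 5 (reflect across v@8): 64 holes -> [(1, 1), (1, 2), (1, 5), (1, 6), (1, 9), (1, 10), (1, 13), (1, 14), (4, 1), (4, 2), (4, 5), (4, 6), (4, 9), (4, 10), (4, 13), (4, 14), (11, 1), (11, 2), (11, 5), (11, 6), (11, 9), (11, 10), (11, 13), (11, 14), (14, 1), (14, 2), (14, 5), (14, 6), (14, 9), (14, 10), (14, 13), (14, 14), (17, 1), (17, 2), (17, 5), (17, 6), (17, 9), (17, 10), (17, 13), (17, 14), (20, 1), (20, 2), (20, 5), (20, 6), (20, 9), (20, 10), (20, 13), (20, 14), (27, 1), (27, 2), (27, 5), (27, 6), (27, 9), (27, 10), (27, 13), (27, 14), (30, 1), (30, 2), (30, 5), (30, 6), (30, 9), (30, 10), (30, 13), (30, 14)]

Answer: 64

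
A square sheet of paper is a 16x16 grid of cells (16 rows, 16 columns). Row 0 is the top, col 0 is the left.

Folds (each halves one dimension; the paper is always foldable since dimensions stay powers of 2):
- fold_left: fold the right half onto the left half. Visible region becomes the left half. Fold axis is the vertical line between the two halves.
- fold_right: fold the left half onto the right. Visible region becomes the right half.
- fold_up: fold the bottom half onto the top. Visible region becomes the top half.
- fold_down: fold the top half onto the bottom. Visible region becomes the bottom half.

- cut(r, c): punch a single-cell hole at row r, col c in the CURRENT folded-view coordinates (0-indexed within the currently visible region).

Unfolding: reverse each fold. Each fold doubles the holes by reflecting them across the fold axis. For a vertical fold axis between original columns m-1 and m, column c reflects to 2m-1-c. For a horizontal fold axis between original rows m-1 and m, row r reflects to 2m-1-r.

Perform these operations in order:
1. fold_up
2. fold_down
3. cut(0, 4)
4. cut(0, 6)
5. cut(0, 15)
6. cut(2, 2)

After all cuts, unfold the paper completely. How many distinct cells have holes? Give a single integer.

Answer: 16

Derivation:
Op 1 fold_up: fold axis h@8; visible region now rows[0,8) x cols[0,16) = 8x16
Op 2 fold_down: fold axis h@4; visible region now rows[4,8) x cols[0,16) = 4x16
Op 3 cut(0, 4): punch at orig (4,4); cuts so far [(4, 4)]; region rows[4,8) x cols[0,16) = 4x16
Op 4 cut(0, 6): punch at orig (4,6); cuts so far [(4, 4), (4, 6)]; region rows[4,8) x cols[0,16) = 4x16
Op 5 cut(0, 15): punch at orig (4,15); cuts so far [(4, 4), (4, 6), (4, 15)]; region rows[4,8) x cols[0,16) = 4x16
Op 6 cut(2, 2): punch at orig (6,2); cuts so far [(4, 4), (4, 6), (4, 15), (6, 2)]; region rows[4,8) x cols[0,16) = 4x16
Unfold 1 (reflect across h@4): 8 holes -> [(1, 2), (3, 4), (3, 6), (3, 15), (4, 4), (4, 6), (4, 15), (6, 2)]
Unfold 2 (reflect across h@8): 16 holes -> [(1, 2), (3, 4), (3, 6), (3, 15), (4, 4), (4, 6), (4, 15), (6, 2), (9, 2), (11, 4), (11, 6), (11, 15), (12, 4), (12, 6), (12, 15), (14, 2)]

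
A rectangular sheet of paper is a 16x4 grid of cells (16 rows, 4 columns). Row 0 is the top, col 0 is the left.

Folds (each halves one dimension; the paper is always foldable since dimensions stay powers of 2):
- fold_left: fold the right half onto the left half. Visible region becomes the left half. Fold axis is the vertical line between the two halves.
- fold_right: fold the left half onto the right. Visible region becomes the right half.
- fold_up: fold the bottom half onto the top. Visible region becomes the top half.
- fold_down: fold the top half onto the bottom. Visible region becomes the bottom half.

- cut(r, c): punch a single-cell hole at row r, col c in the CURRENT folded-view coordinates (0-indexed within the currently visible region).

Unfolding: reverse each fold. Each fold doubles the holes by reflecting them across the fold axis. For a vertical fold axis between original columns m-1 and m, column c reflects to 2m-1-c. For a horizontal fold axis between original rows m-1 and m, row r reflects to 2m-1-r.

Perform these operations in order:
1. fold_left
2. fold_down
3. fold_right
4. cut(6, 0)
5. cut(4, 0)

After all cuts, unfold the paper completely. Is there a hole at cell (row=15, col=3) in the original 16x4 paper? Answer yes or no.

Answer: no

Derivation:
Op 1 fold_left: fold axis v@2; visible region now rows[0,16) x cols[0,2) = 16x2
Op 2 fold_down: fold axis h@8; visible region now rows[8,16) x cols[0,2) = 8x2
Op 3 fold_right: fold axis v@1; visible region now rows[8,16) x cols[1,2) = 8x1
Op 4 cut(6, 0): punch at orig (14,1); cuts so far [(14, 1)]; region rows[8,16) x cols[1,2) = 8x1
Op 5 cut(4, 0): punch at orig (12,1); cuts so far [(12, 1), (14, 1)]; region rows[8,16) x cols[1,2) = 8x1
Unfold 1 (reflect across v@1): 4 holes -> [(12, 0), (12, 1), (14, 0), (14, 1)]
Unfold 2 (reflect across h@8): 8 holes -> [(1, 0), (1, 1), (3, 0), (3, 1), (12, 0), (12, 1), (14, 0), (14, 1)]
Unfold 3 (reflect across v@2): 16 holes -> [(1, 0), (1, 1), (1, 2), (1, 3), (3, 0), (3, 1), (3, 2), (3, 3), (12, 0), (12, 1), (12, 2), (12, 3), (14, 0), (14, 1), (14, 2), (14, 3)]
Holes: [(1, 0), (1, 1), (1, 2), (1, 3), (3, 0), (3, 1), (3, 2), (3, 3), (12, 0), (12, 1), (12, 2), (12, 3), (14, 0), (14, 1), (14, 2), (14, 3)]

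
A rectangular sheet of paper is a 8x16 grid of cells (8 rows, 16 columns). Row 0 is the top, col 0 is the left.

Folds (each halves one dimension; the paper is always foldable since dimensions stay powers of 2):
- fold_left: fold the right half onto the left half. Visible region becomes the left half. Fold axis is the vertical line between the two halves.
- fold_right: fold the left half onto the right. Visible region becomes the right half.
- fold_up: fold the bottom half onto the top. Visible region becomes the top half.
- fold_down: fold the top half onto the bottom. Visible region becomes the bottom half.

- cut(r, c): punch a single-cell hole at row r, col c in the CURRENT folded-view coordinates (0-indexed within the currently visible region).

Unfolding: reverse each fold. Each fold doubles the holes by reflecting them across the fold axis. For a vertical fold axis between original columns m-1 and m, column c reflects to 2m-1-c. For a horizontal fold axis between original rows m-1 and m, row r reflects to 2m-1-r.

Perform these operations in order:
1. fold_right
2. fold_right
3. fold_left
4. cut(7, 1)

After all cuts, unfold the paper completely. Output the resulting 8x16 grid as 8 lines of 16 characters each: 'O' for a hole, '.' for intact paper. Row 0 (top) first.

Op 1 fold_right: fold axis v@8; visible region now rows[0,8) x cols[8,16) = 8x8
Op 2 fold_right: fold axis v@12; visible region now rows[0,8) x cols[12,16) = 8x4
Op 3 fold_left: fold axis v@14; visible region now rows[0,8) x cols[12,14) = 8x2
Op 4 cut(7, 1): punch at orig (7,13); cuts so far [(7, 13)]; region rows[0,8) x cols[12,14) = 8x2
Unfold 1 (reflect across v@14): 2 holes -> [(7, 13), (7, 14)]
Unfold 2 (reflect across v@12): 4 holes -> [(7, 9), (7, 10), (7, 13), (7, 14)]
Unfold 3 (reflect across v@8): 8 holes -> [(7, 1), (7, 2), (7, 5), (7, 6), (7, 9), (7, 10), (7, 13), (7, 14)]

Answer: ................
................
................
................
................
................
................
.OO..OO..OO..OO.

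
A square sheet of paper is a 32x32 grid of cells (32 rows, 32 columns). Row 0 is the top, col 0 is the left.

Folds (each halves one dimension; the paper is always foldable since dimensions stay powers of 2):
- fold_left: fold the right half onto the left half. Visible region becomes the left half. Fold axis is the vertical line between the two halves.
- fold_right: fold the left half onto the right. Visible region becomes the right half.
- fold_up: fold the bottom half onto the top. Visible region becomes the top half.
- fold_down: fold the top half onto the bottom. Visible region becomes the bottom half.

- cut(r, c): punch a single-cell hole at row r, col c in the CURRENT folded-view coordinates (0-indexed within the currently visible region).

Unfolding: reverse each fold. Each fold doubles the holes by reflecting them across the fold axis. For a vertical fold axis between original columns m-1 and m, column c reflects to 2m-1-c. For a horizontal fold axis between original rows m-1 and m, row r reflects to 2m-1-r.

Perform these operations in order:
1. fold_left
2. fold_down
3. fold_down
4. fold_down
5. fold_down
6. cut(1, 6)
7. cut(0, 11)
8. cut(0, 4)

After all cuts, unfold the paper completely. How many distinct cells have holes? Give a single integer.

Answer: 96

Derivation:
Op 1 fold_left: fold axis v@16; visible region now rows[0,32) x cols[0,16) = 32x16
Op 2 fold_down: fold axis h@16; visible region now rows[16,32) x cols[0,16) = 16x16
Op 3 fold_down: fold axis h@24; visible region now rows[24,32) x cols[0,16) = 8x16
Op 4 fold_down: fold axis h@28; visible region now rows[28,32) x cols[0,16) = 4x16
Op 5 fold_down: fold axis h@30; visible region now rows[30,32) x cols[0,16) = 2x16
Op 6 cut(1, 6): punch at orig (31,6); cuts so far [(31, 6)]; region rows[30,32) x cols[0,16) = 2x16
Op 7 cut(0, 11): punch at orig (30,11); cuts so far [(30, 11), (31, 6)]; region rows[30,32) x cols[0,16) = 2x16
Op 8 cut(0, 4): punch at orig (30,4); cuts so far [(30, 4), (30, 11), (31, 6)]; region rows[30,32) x cols[0,16) = 2x16
Unfold 1 (reflect across h@30): 6 holes -> [(28, 6), (29, 4), (29, 11), (30, 4), (30, 11), (31, 6)]
Unfold 2 (reflect across h@28): 12 holes -> [(24, 6), (25, 4), (25, 11), (26, 4), (26, 11), (27, 6), (28, 6), (29, 4), (29, 11), (30, 4), (30, 11), (31, 6)]
Unfold 3 (reflect across h@24): 24 holes -> [(16, 6), (17, 4), (17, 11), (18, 4), (18, 11), (19, 6), (20, 6), (21, 4), (21, 11), (22, 4), (22, 11), (23, 6), (24, 6), (25, 4), (25, 11), (26, 4), (26, 11), (27, 6), (28, 6), (29, 4), (29, 11), (30, 4), (30, 11), (31, 6)]
Unfold 4 (reflect across h@16): 48 holes -> [(0, 6), (1, 4), (1, 11), (2, 4), (2, 11), (3, 6), (4, 6), (5, 4), (5, 11), (6, 4), (6, 11), (7, 6), (8, 6), (9, 4), (9, 11), (10, 4), (10, 11), (11, 6), (12, 6), (13, 4), (13, 11), (14, 4), (14, 11), (15, 6), (16, 6), (17, 4), (17, 11), (18, 4), (18, 11), (19, 6), (20, 6), (21, 4), (21, 11), (22, 4), (22, 11), (23, 6), (24, 6), (25, 4), (25, 11), (26, 4), (26, 11), (27, 6), (28, 6), (29, 4), (29, 11), (30, 4), (30, 11), (31, 6)]
Unfold 5 (reflect across v@16): 96 holes -> [(0, 6), (0, 25), (1, 4), (1, 11), (1, 20), (1, 27), (2, 4), (2, 11), (2, 20), (2, 27), (3, 6), (3, 25), (4, 6), (4, 25), (5, 4), (5, 11), (5, 20), (5, 27), (6, 4), (6, 11), (6, 20), (6, 27), (7, 6), (7, 25), (8, 6), (8, 25), (9, 4), (9, 11), (9, 20), (9, 27), (10, 4), (10, 11), (10, 20), (10, 27), (11, 6), (11, 25), (12, 6), (12, 25), (13, 4), (13, 11), (13, 20), (13, 27), (14, 4), (14, 11), (14, 20), (14, 27), (15, 6), (15, 25), (16, 6), (16, 25), (17, 4), (17, 11), (17, 20), (17, 27), (18, 4), (18, 11), (18, 20), (18, 27), (19, 6), (19, 25), (20, 6), (20, 25), (21, 4), (21, 11), (21, 20), (21, 27), (22, 4), (22, 11), (22, 20), (22, 27), (23, 6), (23, 25), (24, 6), (24, 25), (25, 4), (25, 11), (25, 20), (25, 27), (26, 4), (26, 11), (26, 20), (26, 27), (27, 6), (27, 25), (28, 6), (28, 25), (29, 4), (29, 11), (29, 20), (29, 27), (30, 4), (30, 11), (30, 20), (30, 27), (31, 6), (31, 25)]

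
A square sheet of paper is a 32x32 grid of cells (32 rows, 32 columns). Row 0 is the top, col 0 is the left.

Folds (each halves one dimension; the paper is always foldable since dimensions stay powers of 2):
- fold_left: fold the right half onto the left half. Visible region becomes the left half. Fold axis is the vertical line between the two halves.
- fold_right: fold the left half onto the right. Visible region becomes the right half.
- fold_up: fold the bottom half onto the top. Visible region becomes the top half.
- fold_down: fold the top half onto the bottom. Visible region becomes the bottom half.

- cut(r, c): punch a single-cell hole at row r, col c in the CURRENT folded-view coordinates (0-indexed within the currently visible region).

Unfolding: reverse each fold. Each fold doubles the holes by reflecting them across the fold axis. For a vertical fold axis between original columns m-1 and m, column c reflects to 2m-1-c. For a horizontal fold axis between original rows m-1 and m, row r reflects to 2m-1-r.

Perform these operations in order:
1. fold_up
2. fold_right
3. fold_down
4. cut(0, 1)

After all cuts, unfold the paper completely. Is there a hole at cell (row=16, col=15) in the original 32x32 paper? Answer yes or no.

Answer: no

Derivation:
Op 1 fold_up: fold axis h@16; visible region now rows[0,16) x cols[0,32) = 16x32
Op 2 fold_right: fold axis v@16; visible region now rows[0,16) x cols[16,32) = 16x16
Op 3 fold_down: fold axis h@8; visible region now rows[8,16) x cols[16,32) = 8x16
Op 4 cut(0, 1): punch at orig (8,17); cuts so far [(8, 17)]; region rows[8,16) x cols[16,32) = 8x16
Unfold 1 (reflect across h@8): 2 holes -> [(7, 17), (8, 17)]
Unfold 2 (reflect across v@16): 4 holes -> [(7, 14), (7, 17), (8, 14), (8, 17)]
Unfold 3 (reflect across h@16): 8 holes -> [(7, 14), (7, 17), (8, 14), (8, 17), (23, 14), (23, 17), (24, 14), (24, 17)]
Holes: [(7, 14), (7, 17), (8, 14), (8, 17), (23, 14), (23, 17), (24, 14), (24, 17)]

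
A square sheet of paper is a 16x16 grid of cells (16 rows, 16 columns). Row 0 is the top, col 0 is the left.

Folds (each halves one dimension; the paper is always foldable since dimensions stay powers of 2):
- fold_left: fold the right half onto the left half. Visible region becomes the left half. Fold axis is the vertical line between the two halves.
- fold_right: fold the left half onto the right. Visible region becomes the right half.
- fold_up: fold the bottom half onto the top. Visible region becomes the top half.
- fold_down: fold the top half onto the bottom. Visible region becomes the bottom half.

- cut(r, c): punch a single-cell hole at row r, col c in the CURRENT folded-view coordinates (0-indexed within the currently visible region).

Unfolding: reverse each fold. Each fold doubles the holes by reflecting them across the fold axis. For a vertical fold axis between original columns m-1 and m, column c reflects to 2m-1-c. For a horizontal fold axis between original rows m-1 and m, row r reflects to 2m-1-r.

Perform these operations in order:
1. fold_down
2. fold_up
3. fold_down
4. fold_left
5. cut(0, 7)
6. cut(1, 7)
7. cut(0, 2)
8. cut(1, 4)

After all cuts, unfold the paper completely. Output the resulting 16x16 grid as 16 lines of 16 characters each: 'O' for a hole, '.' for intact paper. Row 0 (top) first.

Op 1 fold_down: fold axis h@8; visible region now rows[8,16) x cols[0,16) = 8x16
Op 2 fold_up: fold axis h@12; visible region now rows[8,12) x cols[0,16) = 4x16
Op 3 fold_down: fold axis h@10; visible region now rows[10,12) x cols[0,16) = 2x16
Op 4 fold_left: fold axis v@8; visible region now rows[10,12) x cols[0,8) = 2x8
Op 5 cut(0, 7): punch at orig (10,7); cuts so far [(10, 7)]; region rows[10,12) x cols[0,8) = 2x8
Op 6 cut(1, 7): punch at orig (11,7); cuts so far [(10, 7), (11, 7)]; region rows[10,12) x cols[0,8) = 2x8
Op 7 cut(0, 2): punch at orig (10,2); cuts so far [(10, 2), (10, 7), (11, 7)]; region rows[10,12) x cols[0,8) = 2x8
Op 8 cut(1, 4): punch at orig (11,4); cuts so far [(10, 2), (10, 7), (11, 4), (11, 7)]; region rows[10,12) x cols[0,8) = 2x8
Unfold 1 (reflect across v@8): 8 holes -> [(10, 2), (10, 7), (10, 8), (10, 13), (11, 4), (11, 7), (11, 8), (11, 11)]
Unfold 2 (reflect across h@10): 16 holes -> [(8, 4), (8, 7), (8, 8), (8, 11), (9, 2), (9, 7), (9, 8), (9, 13), (10, 2), (10, 7), (10, 8), (10, 13), (11, 4), (11, 7), (11, 8), (11, 11)]
Unfold 3 (reflect across h@12): 32 holes -> [(8, 4), (8, 7), (8, 8), (8, 11), (9, 2), (9, 7), (9, 8), (9, 13), (10, 2), (10, 7), (10, 8), (10, 13), (11, 4), (11, 7), (11, 8), (11, 11), (12, 4), (12, 7), (12, 8), (12, 11), (13, 2), (13, 7), (13, 8), (13, 13), (14, 2), (14, 7), (14, 8), (14, 13), (15, 4), (15, 7), (15, 8), (15, 11)]
Unfold 4 (reflect across h@8): 64 holes -> [(0, 4), (0, 7), (0, 8), (0, 11), (1, 2), (1, 7), (1, 8), (1, 13), (2, 2), (2, 7), (2, 8), (2, 13), (3, 4), (3, 7), (3, 8), (3, 11), (4, 4), (4, 7), (4, 8), (4, 11), (5, 2), (5, 7), (5, 8), (5, 13), (6, 2), (6, 7), (6, 8), (6, 13), (7, 4), (7, 7), (7, 8), (7, 11), (8, 4), (8, 7), (8, 8), (8, 11), (9, 2), (9, 7), (9, 8), (9, 13), (10, 2), (10, 7), (10, 8), (10, 13), (11, 4), (11, 7), (11, 8), (11, 11), (12, 4), (12, 7), (12, 8), (12, 11), (13, 2), (13, 7), (13, 8), (13, 13), (14, 2), (14, 7), (14, 8), (14, 13), (15, 4), (15, 7), (15, 8), (15, 11)]

Answer: ....O..OO..O....
..O....OO....O..
..O....OO....O..
....O..OO..O....
....O..OO..O....
..O....OO....O..
..O....OO....O..
....O..OO..O....
....O..OO..O....
..O....OO....O..
..O....OO....O..
....O..OO..O....
....O..OO..O....
..O....OO....O..
..O....OO....O..
....O..OO..O....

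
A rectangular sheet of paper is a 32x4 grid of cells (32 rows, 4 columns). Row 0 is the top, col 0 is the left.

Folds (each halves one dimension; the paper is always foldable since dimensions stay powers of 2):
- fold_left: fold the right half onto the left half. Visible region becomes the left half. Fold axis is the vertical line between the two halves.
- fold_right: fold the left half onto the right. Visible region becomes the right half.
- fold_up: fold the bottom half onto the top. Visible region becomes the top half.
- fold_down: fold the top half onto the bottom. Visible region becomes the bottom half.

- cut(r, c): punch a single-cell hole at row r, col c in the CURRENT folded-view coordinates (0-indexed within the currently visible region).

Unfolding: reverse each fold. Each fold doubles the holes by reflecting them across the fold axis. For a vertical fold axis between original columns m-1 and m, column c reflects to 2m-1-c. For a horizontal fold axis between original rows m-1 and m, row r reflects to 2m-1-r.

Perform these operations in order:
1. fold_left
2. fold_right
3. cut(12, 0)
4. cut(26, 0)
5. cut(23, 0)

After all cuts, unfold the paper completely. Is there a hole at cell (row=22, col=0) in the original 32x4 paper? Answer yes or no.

Op 1 fold_left: fold axis v@2; visible region now rows[0,32) x cols[0,2) = 32x2
Op 2 fold_right: fold axis v@1; visible region now rows[0,32) x cols[1,2) = 32x1
Op 3 cut(12, 0): punch at orig (12,1); cuts so far [(12, 1)]; region rows[0,32) x cols[1,2) = 32x1
Op 4 cut(26, 0): punch at orig (26,1); cuts so far [(12, 1), (26, 1)]; region rows[0,32) x cols[1,2) = 32x1
Op 5 cut(23, 0): punch at orig (23,1); cuts so far [(12, 1), (23, 1), (26, 1)]; region rows[0,32) x cols[1,2) = 32x1
Unfold 1 (reflect across v@1): 6 holes -> [(12, 0), (12, 1), (23, 0), (23, 1), (26, 0), (26, 1)]
Unfold 2 (reflect across v@2): 12 holes -> [(12, 0), (12, 1), (12, 2), (12, 3), (23, 0), (23, 1), (23, 2), (23, 3), (26, 0), (26, 1), (26, 2), (26, 3)]
Holes: [(12, 0), (12, 1), (12, 2), (12, 3), (23, 0), (23, 1), (23, 2), (23, 3), (26, 0), (26, 1), (26, 2), (26, 3)]

Answer: no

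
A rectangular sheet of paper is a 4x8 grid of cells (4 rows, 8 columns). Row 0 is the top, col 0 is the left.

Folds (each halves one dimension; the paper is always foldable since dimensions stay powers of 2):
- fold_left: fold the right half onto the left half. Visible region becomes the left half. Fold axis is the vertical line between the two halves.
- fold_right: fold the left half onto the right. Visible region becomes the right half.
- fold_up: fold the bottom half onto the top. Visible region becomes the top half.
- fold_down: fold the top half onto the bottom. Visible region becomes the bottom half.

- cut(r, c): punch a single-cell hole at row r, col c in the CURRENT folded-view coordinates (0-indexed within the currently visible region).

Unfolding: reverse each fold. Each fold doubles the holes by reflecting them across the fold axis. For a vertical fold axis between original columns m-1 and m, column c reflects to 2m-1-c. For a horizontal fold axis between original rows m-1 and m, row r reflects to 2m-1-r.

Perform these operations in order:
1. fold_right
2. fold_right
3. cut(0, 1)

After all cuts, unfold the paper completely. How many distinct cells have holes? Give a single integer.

Op 1 fold_right: fold axis v@4; visible region now rows[0,4) x cols[4,8) = 4x4
Op 2 fold_right: fold axis v@6; visible region now rows[0,4) x cols[6,8) = 4x2
Op 3 cut(0, 1): punch at orig (0,7); cuts so far [(0, 7)]; region rows[0,4) x cols[6,8) = 4x2
Unfold 1 (reflect across v@6): 2 holes -> [(0, 4), (0, 7)]
Unfold 2 (reflect across v@4): 4 holes -> [(0, 0), (0, 3), (0, 4), (0, 7)]

Answer: 4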